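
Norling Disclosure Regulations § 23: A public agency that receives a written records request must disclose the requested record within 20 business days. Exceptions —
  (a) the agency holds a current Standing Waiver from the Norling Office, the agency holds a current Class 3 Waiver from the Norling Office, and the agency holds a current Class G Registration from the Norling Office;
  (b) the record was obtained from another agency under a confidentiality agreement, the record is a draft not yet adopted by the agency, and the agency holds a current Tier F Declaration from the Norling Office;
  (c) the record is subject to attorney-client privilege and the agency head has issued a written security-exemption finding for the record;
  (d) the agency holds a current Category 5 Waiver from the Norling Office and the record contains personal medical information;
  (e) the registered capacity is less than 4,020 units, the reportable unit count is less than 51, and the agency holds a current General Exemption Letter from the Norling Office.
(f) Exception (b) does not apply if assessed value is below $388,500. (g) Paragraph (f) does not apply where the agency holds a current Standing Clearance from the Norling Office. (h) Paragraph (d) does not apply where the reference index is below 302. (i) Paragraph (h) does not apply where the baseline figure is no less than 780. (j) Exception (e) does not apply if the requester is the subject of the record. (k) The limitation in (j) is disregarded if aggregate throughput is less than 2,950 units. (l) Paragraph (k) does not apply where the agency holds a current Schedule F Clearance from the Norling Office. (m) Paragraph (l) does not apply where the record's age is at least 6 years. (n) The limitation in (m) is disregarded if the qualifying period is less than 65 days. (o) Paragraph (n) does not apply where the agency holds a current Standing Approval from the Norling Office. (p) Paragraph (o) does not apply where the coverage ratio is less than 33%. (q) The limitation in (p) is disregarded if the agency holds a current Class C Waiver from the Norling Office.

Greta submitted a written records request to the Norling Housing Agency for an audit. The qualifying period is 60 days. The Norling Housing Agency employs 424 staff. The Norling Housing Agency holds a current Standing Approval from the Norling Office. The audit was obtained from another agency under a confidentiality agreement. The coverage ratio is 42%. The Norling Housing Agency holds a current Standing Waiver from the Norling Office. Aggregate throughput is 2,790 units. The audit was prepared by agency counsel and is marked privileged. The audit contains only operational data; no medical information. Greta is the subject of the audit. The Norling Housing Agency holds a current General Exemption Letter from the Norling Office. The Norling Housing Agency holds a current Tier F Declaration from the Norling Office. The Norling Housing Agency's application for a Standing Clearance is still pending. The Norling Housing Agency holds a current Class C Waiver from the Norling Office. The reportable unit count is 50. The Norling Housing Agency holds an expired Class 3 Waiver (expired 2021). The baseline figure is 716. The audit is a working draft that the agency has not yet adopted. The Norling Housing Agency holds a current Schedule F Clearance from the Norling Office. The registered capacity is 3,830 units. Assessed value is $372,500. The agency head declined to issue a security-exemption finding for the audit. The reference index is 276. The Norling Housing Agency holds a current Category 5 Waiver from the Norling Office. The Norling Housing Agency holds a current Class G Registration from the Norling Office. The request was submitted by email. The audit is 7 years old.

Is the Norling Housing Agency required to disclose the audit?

No — exception (e) applies; the Norling Housing Agency is not required to disclose the audit.

Exception (a) fails — the Class 3 Waiver is not current.
Exception (b): the audit was obtained under a confidentiality agreement; the audit is an unadopted draft; a current Tier F Declaration is held — every condition holds. But applying paragraphs (f)–(g): (f) operates — assessed value is $372,500, below the $388,500 limit. (g), which would lift (f), is inapplicable — there is no Standing Clearance in force. (b) is therefore removed.
Exception (c) fails — the agency head declined to issue a security-exemption finding.
Exception (d) does not apply: the audit contains only operational data.
Exception (e): the registered capacity is 3,830 units, less than the 4,020 units limit; the reportable unit count is 50, less than the 51 limit; a current General Exemption Letter is held — every condition holds. Applying paragraphs (j)–(q): (j) is triggered (Greta is the subject of the audit), but is itself disapplied by (k): (k) operates — aggregate throughput is 2,790 units, less than the 2,950 units limit. (l) would limit (k) — a current Schedule F Clearance is held — but (m) sets (l) aside: (m) applies — the record's age is 7 years, meeting the 6 years threshold. (n) applies (the qualifying period is 60 days, less than the 65 days limit), but is itself disapplied by (o): (o) operates against (n): a current Standing Approval is held. (p), which would lift (o), is inapplicable — the coverage ratio is 42%, not less than 33%. (e) remains available.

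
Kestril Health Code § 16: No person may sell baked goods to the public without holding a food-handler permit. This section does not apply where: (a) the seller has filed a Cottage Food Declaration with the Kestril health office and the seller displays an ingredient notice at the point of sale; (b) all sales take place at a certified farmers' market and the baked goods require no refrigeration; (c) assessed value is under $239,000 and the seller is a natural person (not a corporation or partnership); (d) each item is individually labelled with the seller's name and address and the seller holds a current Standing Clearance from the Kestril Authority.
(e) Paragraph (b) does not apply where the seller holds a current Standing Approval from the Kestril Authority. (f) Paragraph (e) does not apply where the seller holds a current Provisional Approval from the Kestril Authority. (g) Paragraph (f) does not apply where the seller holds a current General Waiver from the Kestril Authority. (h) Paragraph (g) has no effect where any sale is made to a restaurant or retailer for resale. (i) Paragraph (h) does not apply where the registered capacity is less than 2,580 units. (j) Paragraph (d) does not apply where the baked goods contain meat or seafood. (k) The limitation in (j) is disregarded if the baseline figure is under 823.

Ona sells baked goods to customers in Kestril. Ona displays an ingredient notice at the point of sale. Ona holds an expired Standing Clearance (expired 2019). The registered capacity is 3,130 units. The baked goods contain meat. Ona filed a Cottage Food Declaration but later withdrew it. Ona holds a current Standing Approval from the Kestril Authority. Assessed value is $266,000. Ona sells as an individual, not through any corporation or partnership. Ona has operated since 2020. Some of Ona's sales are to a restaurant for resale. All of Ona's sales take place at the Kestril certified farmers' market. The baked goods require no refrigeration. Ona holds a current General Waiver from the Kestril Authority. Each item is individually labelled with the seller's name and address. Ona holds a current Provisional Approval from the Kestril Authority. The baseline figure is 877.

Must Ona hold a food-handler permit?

Exception (a) requires that the seller has filed a Cottage Food Declaration with the Kestril health office; but the Cottage Food Declaration was withdrawn, so (a) is unavailable.
All of (b)'s requirements are met (all sales are at a certified farmers' market; the baked goods are shelf-stable). Under paragraphs (e)–(i): (e) is triggered (a current Standing Approval is held), but yields to (f): (f) is engaged — a current Provisional Approval is held. (g) applies (a current General Waiver is held), but is itself disapplied by (h): (h) applies — some sales are to a restaurant for resale. (i), which would lift (h), is not triggered — the registered capacity is 3,130 units, not less than 2,580 units. (b) remains available.
Exception (c) fails — assessed value is $266,000, not under $239,000.
Exception (d) does not apply: no current Standing Clearance is held.

No — exception (b) applies; Ona is not required to hold a food-handler permit.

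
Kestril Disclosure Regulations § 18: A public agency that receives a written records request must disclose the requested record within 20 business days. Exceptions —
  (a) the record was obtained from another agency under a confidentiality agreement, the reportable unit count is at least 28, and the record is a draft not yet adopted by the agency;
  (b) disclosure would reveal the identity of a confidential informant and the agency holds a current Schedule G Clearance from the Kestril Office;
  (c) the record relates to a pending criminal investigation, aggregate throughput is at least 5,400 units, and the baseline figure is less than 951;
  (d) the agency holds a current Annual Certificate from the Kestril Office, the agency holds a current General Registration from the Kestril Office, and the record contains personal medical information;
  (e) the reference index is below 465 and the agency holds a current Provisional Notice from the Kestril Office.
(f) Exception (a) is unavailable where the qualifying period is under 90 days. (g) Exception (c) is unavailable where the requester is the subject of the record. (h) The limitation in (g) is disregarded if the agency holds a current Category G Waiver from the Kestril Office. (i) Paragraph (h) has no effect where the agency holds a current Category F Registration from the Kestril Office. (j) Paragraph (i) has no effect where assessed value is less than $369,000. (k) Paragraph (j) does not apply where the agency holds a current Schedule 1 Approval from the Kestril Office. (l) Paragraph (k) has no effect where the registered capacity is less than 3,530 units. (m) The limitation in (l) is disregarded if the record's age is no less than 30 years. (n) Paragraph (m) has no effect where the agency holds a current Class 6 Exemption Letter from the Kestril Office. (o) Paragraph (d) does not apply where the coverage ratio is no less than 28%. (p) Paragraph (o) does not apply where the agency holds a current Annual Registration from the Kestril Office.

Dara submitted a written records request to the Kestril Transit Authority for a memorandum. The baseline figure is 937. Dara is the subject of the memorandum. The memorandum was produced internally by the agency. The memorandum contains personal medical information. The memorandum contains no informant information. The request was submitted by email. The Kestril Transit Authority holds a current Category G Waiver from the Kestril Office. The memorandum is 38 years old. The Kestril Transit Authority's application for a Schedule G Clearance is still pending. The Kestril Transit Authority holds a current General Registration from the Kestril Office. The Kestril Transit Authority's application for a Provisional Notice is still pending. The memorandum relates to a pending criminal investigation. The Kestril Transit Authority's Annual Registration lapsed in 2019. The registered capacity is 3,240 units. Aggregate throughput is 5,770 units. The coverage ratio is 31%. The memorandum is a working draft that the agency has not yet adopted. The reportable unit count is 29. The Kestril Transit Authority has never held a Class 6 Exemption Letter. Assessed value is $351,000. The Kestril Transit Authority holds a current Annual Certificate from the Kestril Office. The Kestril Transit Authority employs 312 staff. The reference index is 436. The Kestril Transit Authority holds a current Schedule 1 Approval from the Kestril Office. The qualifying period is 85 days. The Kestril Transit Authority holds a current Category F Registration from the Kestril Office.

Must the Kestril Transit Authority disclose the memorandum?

Exception (a) does not apply: the memorandum was produced internally.
Exception (b) does not apply: the memorandum contains no informant information.
Exception (c): the memorandum relates to a pending investigation; aggregate throughput is 5,770 units, meeting the 5,400 units threshold; the baseline figure is 937, less than the 951 limit — every condition holds. Turning to paragraphs (g)–(n): (g) applies — Dara is the subject of the memorandum. (h) applies (a current Category G Waiver is held), but yields to (i): (i) is engaged — a current Category F Registration is held. (j) is engaged (assessed value is $351,000, less than the $369,000 limit), but is displaced by (k): (k) is engaged — a current Schedule 1 Approval is held. (l) operates (the registered capacity is 3,240 units, less than the 3,530 units limit), but yields to (m): (m) operates against (l): the record's age is 38 years, meeting the 30 years threshold. (n) does not operate here (the Class 6 Exemption Letter is not current), so (m) stands. Exception (c) does not apply.
Exception (d)'s conditions are all satisfied: a current Annual Certificate is held; a current General Registration is held; the memorandum contains personal medical information. Turning to paragraphs (o)–(p): (o) operates — the coverage ratio is 31%, meeting the 28% threshold. (p), which would lift (o), is inapplicable — no current Annual Registration is held. Exception (d) does not apply.
Exception (e) fails — no current Provisional Notice is held.
No exception is made out. the Kestril Transit Authority falls within the general rule.

Yes — the Kestril Transit Authority must disclose the memorandum.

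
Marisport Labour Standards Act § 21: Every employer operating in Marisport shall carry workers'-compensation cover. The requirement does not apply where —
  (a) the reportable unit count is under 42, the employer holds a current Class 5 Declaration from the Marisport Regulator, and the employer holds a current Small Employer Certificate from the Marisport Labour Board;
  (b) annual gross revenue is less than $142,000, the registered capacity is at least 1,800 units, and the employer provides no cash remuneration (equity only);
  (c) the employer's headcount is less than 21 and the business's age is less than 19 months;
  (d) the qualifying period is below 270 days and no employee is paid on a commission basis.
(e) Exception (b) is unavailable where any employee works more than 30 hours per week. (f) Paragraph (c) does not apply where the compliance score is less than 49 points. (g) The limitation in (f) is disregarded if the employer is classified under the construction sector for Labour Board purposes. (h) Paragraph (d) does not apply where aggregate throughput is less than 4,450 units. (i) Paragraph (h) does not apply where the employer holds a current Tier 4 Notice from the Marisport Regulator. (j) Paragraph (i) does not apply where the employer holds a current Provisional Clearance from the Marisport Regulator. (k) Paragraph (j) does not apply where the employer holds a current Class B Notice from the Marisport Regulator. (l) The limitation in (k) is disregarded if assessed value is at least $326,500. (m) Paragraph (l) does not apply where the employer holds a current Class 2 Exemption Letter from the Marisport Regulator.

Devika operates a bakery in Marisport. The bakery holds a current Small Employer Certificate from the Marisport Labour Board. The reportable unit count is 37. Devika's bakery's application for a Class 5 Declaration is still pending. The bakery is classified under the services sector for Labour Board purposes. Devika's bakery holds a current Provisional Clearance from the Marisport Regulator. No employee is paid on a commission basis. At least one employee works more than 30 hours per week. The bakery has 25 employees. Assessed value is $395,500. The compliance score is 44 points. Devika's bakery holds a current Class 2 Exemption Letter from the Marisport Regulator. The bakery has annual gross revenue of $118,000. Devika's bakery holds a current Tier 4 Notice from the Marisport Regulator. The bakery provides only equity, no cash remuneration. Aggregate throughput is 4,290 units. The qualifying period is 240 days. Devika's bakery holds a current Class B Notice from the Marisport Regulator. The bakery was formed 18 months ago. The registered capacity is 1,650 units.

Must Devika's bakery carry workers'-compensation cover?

Exception (a) requires that the employer holds a current Class 5 Declaration from the Marisport Regulator; but no current Class 5 Declaration is held, so (a) is unavailable.
Exception (b) fails — the registered capacity is 1,650 units, short of 1,800 units.
Exception (c) requires that the employer's headcount is less than 21; but the employer's headcount is 25, not less than 21, so (c) is unavailable.
Exception (d) is satisfied on its face — the qualifying period is 240 days, below the 270 days limit; no employee is paid on commission. Considering the limiting provisions: (h) applies (aggregate throughput is 4,290 units, less than the 4,450 units limit), but is displaced by (i): (i) operates against (h): a current Tier 4 Notice is held. (j) would limit (i) — a current Provisional Clearance is held — but (k) sets (j) aside: (k) operates against (j): a current Class B Notice is held. (l) is triggered (assessed value is $395,500, meeting the $326,500 threshold), but is set aside by (m): (m) operates against (l): a current Class 2 Exemption Letter is held. So (d) applies.

No — exception (d) applies; Devika's bakery is not required to carry workers'-compensation cover.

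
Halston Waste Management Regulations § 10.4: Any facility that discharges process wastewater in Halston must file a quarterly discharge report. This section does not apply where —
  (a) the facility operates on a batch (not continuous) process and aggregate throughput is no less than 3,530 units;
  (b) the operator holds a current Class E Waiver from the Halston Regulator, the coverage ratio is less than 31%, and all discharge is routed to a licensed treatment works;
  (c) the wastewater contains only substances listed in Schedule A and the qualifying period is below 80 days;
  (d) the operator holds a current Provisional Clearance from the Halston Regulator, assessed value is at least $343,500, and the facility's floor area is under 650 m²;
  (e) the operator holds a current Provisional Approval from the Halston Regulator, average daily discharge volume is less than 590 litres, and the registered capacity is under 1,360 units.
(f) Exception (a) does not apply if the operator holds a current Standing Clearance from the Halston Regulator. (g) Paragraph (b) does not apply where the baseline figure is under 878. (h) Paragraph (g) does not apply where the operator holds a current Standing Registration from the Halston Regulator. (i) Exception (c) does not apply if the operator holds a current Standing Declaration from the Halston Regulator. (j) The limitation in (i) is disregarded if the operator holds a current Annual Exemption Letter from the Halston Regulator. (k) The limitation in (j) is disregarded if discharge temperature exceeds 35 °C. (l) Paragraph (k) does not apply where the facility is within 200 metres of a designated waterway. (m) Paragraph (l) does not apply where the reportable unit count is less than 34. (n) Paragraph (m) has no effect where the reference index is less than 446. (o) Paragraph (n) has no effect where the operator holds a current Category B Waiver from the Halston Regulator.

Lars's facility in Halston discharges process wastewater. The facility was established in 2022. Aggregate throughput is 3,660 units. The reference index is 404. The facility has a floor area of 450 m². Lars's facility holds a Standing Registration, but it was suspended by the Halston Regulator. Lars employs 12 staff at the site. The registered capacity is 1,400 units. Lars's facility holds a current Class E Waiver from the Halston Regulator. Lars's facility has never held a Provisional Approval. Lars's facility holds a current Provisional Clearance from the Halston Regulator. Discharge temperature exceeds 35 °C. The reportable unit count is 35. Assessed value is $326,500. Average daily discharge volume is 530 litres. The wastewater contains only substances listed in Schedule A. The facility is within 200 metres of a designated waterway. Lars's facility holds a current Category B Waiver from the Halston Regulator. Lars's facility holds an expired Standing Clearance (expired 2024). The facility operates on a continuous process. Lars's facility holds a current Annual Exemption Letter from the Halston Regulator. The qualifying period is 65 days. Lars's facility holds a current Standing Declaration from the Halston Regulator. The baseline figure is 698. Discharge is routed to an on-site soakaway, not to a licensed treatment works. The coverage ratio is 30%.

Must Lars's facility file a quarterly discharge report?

Exception (a) does not apply: the facility operates on a continuous process.
Exception (b) fails — discharge is not routed to a licensed treatment works.
All of (c)'s requirements are met (the wastewater is Schedule-A-only; the qualifying period is 65 days, below the 80 days limit). Considering the limiting provisions: (i) is engaged (a current Standing Declaration is held), but is overridden by (j): (j) operates against (i): a current Annual Exemption Letter is held. (k) is triggered (discharge temperature exceeds 35 °C), but is overridden by (l): (l) operates against (k): the facility is within 200 m of a designated waterway. (m), which would lift (l), is not triggered — the reportable unit count is 35, not less than 34. (c) remains available.
Exception (d) requires that assessed value is at least $343,500; but assessed value is $326,500, short of $343,500, so (d) is unavailable.
Exception (e) does not apply: there is no Provisional Approval in force.

No — exception (c) applies; Lars's facility is not required to file a quarterly discharge report.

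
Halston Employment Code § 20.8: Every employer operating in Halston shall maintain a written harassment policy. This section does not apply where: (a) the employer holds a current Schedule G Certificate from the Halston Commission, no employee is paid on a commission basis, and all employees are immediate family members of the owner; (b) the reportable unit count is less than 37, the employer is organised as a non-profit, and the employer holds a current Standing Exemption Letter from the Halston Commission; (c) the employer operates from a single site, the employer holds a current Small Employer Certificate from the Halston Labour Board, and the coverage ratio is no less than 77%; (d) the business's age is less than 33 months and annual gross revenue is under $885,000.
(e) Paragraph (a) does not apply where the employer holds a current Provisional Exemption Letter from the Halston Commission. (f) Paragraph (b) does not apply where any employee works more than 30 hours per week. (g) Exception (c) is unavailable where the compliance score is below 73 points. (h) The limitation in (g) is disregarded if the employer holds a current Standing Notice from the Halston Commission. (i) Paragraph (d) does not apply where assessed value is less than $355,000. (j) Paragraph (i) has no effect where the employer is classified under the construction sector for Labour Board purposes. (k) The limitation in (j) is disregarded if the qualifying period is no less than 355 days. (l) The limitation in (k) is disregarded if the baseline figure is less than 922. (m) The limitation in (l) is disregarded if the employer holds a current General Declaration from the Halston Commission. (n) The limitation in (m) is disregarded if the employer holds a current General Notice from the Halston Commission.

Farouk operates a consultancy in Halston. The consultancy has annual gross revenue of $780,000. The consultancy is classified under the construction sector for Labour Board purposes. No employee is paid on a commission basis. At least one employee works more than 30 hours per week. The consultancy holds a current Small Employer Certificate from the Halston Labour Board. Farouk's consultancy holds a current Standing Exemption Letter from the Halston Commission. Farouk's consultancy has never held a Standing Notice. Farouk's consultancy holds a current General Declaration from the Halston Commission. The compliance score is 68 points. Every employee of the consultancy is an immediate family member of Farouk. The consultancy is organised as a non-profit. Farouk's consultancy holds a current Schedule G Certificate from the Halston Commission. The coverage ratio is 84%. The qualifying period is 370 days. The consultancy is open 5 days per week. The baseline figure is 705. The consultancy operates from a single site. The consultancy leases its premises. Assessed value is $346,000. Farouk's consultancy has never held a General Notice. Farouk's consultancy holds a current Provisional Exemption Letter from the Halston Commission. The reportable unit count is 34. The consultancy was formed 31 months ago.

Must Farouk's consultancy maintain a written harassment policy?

All of (a)'s requirements are met (a current Schedule G Certificate is held; no employee is paid on commission; every employee is an immediate family member). Turning to paragraph (e): (e) operates against (a): a current Provisional Exemption Letter is held. Exception (a) does not apply.
Exception (b) is satisfied on its face — the reportable unit count is 34, less than the 37 limit; the employer is a non-profit; a current Standing Exemption Letter is held. However, paragraph (f) must be considered: (f) operates — at least one employee exceeds 30 hours/week. So (b) is unavailable.
Exception (c)'s conditions are all satisfied: the employer operates from a single site; a current Small Employer Certificate is held; the coverage ratio is 84%, meeting the 77% threshold. However, paragraphs (g)–(h) must be considered: (g) operates against (c): the compliance score is 68 points, below the 73 points limit. (h), which would lift (g), is not triggered — there is no Standing Notice in force. (c) is therefore removed.
Exception (d)'s conditions are all satisfied: the business's age is 31 months, less than the 33 months limit; annual gross revenue is $780,000, under the $885,000 limit. However, paragraphs (i)–(n) must be considered: (i) operates against (d): assessed value is $346,000, less than the $355,000 limit. (j) would limit (i) — the consultancy is classified under the construction sector — but (k) sets (j) aside: (k) operates against (j): the qualifying period is 370 days, meeting the 355 days threshold. (l) would limit (k) — the baseline figure is 705, less than the 922 limit — but (m) sets (l) aside: (m) operates against (l): a current General Declaration is held. (n) is inapplicable (there is no General Notice in force), so (m) stands. (d) is therefore removed.
None of the exceptions is available; § 20.8 applies in full.

Yes — Farouk's consultancy must maintain a written harassment policy.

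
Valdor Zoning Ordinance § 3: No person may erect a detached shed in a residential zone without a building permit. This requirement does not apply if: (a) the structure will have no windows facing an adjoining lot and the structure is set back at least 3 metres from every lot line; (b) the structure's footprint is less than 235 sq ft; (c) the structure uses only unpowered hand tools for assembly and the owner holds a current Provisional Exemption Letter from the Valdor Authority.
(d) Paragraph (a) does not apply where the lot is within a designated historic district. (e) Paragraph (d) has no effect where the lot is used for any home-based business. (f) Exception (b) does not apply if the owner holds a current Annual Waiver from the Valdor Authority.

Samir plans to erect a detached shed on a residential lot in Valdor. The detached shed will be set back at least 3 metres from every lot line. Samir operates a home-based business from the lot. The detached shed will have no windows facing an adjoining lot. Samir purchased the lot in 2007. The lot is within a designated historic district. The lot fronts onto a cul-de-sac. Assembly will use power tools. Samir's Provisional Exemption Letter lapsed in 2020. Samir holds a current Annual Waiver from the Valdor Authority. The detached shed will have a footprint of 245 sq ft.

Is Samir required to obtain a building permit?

No — exception (a) applies; Samir does not need a building permit.

Exception (a)'s conditions are all satisfied: no windows face an adjoining lot; the setback is at least 3 m on every side. Considering the limiting provisions: (d) is engaged (the lot is in a historic district), but is set aside by (e): (e) operates against (d): a home-based business operates on the lot. Exception (a) stands.
Exception (b) does not apply: the structure's footprint is 245 sq ft, not less than 235 sq ft.
Exception (c) requires that the structure uses only unpowered hand tools for assembly; but assembly uses power tools, so (c) is unavailable.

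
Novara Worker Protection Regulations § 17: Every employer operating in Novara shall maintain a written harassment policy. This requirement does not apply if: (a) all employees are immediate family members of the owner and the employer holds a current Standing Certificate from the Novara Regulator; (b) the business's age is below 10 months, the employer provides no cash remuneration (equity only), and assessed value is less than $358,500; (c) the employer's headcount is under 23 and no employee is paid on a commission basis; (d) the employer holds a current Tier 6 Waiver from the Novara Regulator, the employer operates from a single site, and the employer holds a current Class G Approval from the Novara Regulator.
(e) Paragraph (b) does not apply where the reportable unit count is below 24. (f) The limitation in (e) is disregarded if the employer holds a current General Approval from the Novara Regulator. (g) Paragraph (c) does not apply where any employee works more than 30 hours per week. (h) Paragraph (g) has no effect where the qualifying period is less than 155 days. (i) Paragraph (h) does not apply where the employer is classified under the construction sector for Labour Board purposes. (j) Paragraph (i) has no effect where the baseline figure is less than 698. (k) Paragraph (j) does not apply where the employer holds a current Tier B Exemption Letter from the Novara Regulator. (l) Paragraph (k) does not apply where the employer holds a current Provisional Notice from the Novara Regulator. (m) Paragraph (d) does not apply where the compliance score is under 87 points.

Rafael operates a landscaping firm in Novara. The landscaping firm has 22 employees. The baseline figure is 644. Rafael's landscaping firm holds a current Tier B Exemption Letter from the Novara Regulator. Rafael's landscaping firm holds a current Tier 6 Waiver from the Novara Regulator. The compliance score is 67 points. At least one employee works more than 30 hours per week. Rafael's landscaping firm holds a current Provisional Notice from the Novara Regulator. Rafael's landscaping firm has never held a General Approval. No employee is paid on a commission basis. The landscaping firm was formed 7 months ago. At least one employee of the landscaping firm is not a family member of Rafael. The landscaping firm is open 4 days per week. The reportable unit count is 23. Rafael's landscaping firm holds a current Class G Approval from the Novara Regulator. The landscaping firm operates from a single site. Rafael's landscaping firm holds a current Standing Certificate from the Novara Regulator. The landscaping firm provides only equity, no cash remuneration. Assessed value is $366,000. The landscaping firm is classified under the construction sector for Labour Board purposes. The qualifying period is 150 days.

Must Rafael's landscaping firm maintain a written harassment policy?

No — exception (c) applies; Rafael's landscaping firm is not required to maintain a written harassment policy.

Exception (a) does not apply: at least one employee is not a family member.
Exception (b) requires that assessed value is less than $358,500; but assessed value is $366,000, not less than $358,500, so (b) is unavailable.
Exception (c) is satisfied on its face — the employer's headcount is 22, under the 23 limit; no employee is paid on commission. Under paragraphs (g)–(l): (g) is triggered (at least one employee exceeds 30 hours/week), but is displaced by (h): (h) operates — the qualifying period is 150 days, less than the 155 days limit. (i) would limit (h) — the landscaping firm is classified under the construction sector — but (j) sets (i) aside: (j) operates against (i): the baseline figure is 644, less than the 698 limit. (k) would limit (j) — a current Tier B Exemption Letter is held — but (l) sets (k) aside: (l) operates against (k): a current Provisional Notice is held. Exception (c) stands.
Exception (d) is satisfied on its face — a current Tier 6 Waiver is held; the employer operates from a single site; a current Class G Approval is held. However, paragraph (m) must be considered: (m) operates — the compliance score is 67 points, under the 87 points limit. So (d) is unavailable.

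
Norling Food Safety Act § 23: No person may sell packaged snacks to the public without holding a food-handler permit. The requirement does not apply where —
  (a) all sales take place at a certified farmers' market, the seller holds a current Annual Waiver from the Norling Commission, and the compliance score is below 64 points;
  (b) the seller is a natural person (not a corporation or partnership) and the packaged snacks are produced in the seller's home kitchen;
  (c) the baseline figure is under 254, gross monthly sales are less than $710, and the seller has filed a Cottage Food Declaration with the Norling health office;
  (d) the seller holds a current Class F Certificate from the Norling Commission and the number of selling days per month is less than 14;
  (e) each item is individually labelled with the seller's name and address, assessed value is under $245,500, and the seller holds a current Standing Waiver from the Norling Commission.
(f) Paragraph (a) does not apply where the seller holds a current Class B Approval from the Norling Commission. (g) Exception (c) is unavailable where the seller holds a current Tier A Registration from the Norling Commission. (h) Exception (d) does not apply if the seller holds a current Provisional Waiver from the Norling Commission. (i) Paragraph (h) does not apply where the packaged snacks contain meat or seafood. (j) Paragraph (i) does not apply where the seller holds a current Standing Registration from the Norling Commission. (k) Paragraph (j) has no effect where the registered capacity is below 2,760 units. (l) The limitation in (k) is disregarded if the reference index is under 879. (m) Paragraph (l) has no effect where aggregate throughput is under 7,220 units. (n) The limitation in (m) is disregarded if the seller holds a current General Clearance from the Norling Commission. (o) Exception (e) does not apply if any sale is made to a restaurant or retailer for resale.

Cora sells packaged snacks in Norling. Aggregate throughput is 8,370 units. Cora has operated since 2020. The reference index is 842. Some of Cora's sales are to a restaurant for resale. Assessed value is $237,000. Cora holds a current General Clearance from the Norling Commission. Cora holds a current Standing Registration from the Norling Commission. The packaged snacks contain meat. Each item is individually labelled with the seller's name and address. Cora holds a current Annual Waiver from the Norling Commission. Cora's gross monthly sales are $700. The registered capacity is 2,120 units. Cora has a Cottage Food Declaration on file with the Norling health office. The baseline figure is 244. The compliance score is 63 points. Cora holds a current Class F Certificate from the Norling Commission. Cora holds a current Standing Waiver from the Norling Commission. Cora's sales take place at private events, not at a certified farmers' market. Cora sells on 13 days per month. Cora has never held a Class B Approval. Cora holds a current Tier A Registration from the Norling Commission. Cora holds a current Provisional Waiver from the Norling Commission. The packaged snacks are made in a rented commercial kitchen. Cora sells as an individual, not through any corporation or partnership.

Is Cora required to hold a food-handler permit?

Yes — Cora must hold a food-handler permit.

Exception (a) does not apply: sales are at private events, not a certified farmers' market.
Exception (b) fails — the packaged snacks are made in a commercial kitchen, not a home kitchen.
Exception (c) is satisfied on its face — the baseline figure is 244, under the 254 limit; gross monthly sales are $700, less than the $710 limit; a Cottage Food Declaration is on file. However, paragraph (g) must be considered: (g) operates against (c): a current Tier A Registration is held. Exception (c) does not apply.
Exception (d)'s conditions are all satisfied: a current Class F Certificate is held; the number of selling days per month is 13, less than the 14 limit. Turning to paragraphs (h)–(n): (h) applies — a current Provisional Waiver is held. (i) would limit (h) — the packaged snacks contain meat — but (j) sets (i) aside: (j) operates against (i): a current Standing Registration is held. (k) is triggered (the registered capacity is 2,120 units, below the 2,760 units limit), but is displaced by (l): (l) operates — the reference index is 842, under the 879 limit. (m) is not triggered (aggregate throughput is 8,370 units, not under 7,220 units), so (l) stands. So (d) is unavailable.
Exception (e) is satisfied on its face — items are individually labelled; assessed value is $237,000, under the $245,500 limit; a current Standing Waiver is held. But applying paragraph (o): (o) is triggered — some sales are to a restaurant for resale. Exception (e) does not apply.
Every exception is unavailable, so the rule governs.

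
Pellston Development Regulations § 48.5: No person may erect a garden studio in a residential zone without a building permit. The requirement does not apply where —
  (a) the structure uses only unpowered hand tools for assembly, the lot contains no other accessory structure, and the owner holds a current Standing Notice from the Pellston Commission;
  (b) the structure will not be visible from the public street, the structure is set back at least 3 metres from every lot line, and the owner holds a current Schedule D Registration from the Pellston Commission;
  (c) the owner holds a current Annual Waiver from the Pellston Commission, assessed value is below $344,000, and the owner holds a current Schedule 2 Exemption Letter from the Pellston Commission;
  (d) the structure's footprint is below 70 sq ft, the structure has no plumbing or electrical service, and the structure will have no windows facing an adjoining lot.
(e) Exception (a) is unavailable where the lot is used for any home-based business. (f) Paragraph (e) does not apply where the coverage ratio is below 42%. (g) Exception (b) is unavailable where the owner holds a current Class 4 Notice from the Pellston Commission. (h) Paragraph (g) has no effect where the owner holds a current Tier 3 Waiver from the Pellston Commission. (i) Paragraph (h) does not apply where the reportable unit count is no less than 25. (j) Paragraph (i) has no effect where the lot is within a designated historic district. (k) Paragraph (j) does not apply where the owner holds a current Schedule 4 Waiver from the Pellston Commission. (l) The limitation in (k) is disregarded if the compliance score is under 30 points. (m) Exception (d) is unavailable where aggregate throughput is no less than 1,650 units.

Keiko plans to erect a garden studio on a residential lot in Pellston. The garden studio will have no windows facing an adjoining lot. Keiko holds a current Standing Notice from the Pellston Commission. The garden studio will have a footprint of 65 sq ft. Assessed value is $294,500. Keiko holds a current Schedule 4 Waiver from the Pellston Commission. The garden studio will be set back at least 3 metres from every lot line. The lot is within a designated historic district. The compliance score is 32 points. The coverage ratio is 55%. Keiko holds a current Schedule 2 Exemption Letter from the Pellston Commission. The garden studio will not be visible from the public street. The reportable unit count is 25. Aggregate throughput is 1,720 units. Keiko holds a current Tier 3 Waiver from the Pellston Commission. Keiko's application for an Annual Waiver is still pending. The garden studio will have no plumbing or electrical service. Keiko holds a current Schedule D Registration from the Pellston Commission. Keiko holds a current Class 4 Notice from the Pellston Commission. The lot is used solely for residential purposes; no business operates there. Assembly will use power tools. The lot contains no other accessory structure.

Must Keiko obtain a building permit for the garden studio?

Yes — Keiko must obtain a building permit.

Exception (a) fails — assembly uses power tools.
Exception (b)'s conditions are all satisfied: the structure will not be visible from the street; the setback is at least 3 m on every side; a current Schedule D Registration is held. Turning to paragraphs (g)–(l): (g) operates against (b): a current Class 4 Notice is held. (h) would limit (g) — a current Tier 3 Waiver is held — but (i) sets (h) aside: (i) operates against (h): the reportable unit count is 25, meeting the 25 threshold. (j) is triggered (the lot is in a historic district), but is set aside by (k): (k) operates against (j): a current Schedule 4 Waiver is held. (l), which would lift (k), is not triggered — the compliance score is 32 points, not under 30 points. So (b) is unavailable.
Exception (c) fails — there is no Annual Waiver in force.
All of (d)'s requirements are met (the structure's footprint is 65 sq ft, below the 70 sq ft limit; there is no plumbing or electrical service; no windows face an adjoining lot). Turning to paragraph (m): (m) applies — aggregate throughput is 1,720 units, meeting the 1,650 units threshold. (d) is therefore removed.
Every exception is unavailable, so the rule governs.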